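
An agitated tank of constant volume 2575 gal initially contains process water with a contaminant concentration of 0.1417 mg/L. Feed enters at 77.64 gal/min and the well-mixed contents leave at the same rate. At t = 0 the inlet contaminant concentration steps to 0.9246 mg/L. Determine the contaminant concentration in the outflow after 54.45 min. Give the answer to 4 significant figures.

Accumulation = in − out for the solute gives V dC/dt = Q(C_in − C).
So dC/dt = (C_in − C)/τ with τ = V/Q = 2575/77.64 = 33.1659 min.
This is linear first-order; C(t) = C_in + (C₀ − C_in) e^(−t/τ).
C(54.45) = 0.9246 + (0.1417 − 0.9246)·e^(−54.45/33.1659) = 0.9246 + (-0.782900)·0.193641 = 0.772998 mg/L.

0.7730 mg/L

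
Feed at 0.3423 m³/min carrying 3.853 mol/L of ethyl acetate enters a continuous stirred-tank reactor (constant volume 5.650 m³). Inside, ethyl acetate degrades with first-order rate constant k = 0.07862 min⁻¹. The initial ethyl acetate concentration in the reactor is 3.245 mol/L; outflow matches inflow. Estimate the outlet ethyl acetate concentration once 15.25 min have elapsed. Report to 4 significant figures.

Species balance: V dC/dt = Q C_in − Q C − k V C.
dC/dt = (Q/V) C_in − (Q/V + k) C; effective rate a = Q/V + k = 0.0605841 + 0.07862 = 0.139204 min⁻¹.
C_ss = Q C_in/(Q + kV) = 1.67689 mol/L; C(t) = C_ss + (C₀ − C_ss) e^(−a t).
C(15.25) = 1.67689 + (1.56811)·e^(−0.139204·15.25) = 1.67689 + (1.56811)·0.119689 = 1.86458 mol/L.

1.865 mol/L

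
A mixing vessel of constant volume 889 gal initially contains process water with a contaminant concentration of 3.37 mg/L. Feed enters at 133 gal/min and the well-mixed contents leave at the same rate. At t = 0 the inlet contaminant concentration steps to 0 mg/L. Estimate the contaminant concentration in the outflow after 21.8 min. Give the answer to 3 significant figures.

0.129 mg/L

Species balance on the tank: V dC/dt = Q(C_in − C).
Time constant τ = V/Q = 889/133 = 6.6842 min.
Integrating: C(t) = C_in + (C₀ − C_in) e^(−t/τ).
C(21.8) = 0 + (3.37 − 0)·e^(−21.8/6.6842) = 0 + (3.3700)·0.038334 = 0.12919 mg/L.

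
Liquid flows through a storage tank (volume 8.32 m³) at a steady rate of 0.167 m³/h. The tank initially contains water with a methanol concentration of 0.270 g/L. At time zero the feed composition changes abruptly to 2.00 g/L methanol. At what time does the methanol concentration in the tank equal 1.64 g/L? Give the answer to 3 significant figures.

Species balance: V dC/dt = Q(C_in − C) ⇒ τ = V/Q = 49.820 h.
C(t) = C_in + (C₀ − C_in) e^(−t/τ). Set C = 1.64 and solve for t:
e^(−t/τ) = (C − C_in)/(C₀ − C_in) = (1.64 − 2.00)/(0.270 − 2.00) = 0.20809
t = −τ ln(…) = 49.820 × 1.5698 = 78.207 h.

78.2 h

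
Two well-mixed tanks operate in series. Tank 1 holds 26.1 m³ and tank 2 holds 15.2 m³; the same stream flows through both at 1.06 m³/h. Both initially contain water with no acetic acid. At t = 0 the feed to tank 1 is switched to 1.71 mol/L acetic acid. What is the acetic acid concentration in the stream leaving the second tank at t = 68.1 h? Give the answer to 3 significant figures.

1.47 mol/L

Time constants: τᵢ = Vᵢ/Q for each well-mixed tank.
τ₁ = 26.1/1.06 = 24.623 h; τ₂ = 15.2/1.06 = 14.340 h.
Tank 1: C₁ = C_in(1 − e^(−t/τ₁)). Tank 2 (τ₁ ≠ τ₂): C₂ = C_in[1 − (τ₁ e^(−t/τ₁) − τ₂ e^(−t/τ₂))/(τ₁ − τ₂)].
At t = 68.1: e^(−t/τ₁) = 0.062929, e^(−t/τ₂) = 0.0086597.
C₂ = 1.71·[1 − (24.623·0.062929 − 14.340·0.0086597)/(10.283)] = 1.71·0.86139 = 1.4730 mol/L.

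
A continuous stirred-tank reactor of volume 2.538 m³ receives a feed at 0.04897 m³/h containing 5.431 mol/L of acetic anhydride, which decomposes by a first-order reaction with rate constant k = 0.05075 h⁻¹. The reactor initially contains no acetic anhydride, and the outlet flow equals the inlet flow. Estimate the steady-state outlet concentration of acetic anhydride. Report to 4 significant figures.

Accumulation = in − out − consumed: V dC/dt = Q C_in − Q C − k V C.
At steady state: 0 = Q C_in − (Q + kV) C_ss, so C_ss = Q C_in/(Q + kV).
C_ss = 0.04897·5.431/(0.04897 + 0.05075·2.538) = 0.265956/0.177773 = 1.49604 mol/L.

1.496 mol/L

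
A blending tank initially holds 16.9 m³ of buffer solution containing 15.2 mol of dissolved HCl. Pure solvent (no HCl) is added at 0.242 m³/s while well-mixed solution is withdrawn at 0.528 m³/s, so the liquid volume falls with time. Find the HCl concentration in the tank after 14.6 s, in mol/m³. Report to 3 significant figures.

Let m(t) be the amount of HCl. Volume: V(t) = V₀ + (Q_in − Q_out) t = 16.9 − 0.28600 t; V(14.6) = 12.724 m³.
Solute balance: dm/dt = 0 − Q_out C = −Q_out m/V(t).
Separate: dm/m = −Q_out dt/V(t) ⇒ ln(m/m₀) = −(Q_out/(Q_in−Q_out)) ln(V/V₀).
m = m₀ (V₀/V)^(Q_out/(Q_in−Q_out)) = 15.2 × (16.9/12.724)^(-1.8462) = 9.0013 mol.
C = m/V = 9.0013/12.724 = 0.70741 mol/m³.

0.707 mol/m³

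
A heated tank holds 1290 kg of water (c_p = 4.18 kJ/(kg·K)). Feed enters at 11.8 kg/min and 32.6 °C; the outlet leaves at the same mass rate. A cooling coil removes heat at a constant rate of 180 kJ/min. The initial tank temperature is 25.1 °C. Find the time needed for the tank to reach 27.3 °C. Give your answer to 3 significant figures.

M c_p dT/dt = ṁ c_p (T_in − T) − Q̇.
τ = M/ṁ = 109.32 min; T_ss = T_in − Q̇/(ṁ c_p) = 28.951 °C.
T(t) = T_ss + (T₀ − T_ss) e^(−t/τ). Set T = 27.3:
e^(−t/τ) = (27.3 − 28.951)/(25.1 − 28.951) = 0.42867
t = −109.32 · ln(0.42867) = 92.603 min.

92.6 min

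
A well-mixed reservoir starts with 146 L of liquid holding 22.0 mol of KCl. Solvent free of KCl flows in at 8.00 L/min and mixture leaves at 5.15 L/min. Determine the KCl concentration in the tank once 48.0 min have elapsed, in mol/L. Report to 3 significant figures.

0.0236 mol/L

Total volume: dV/dt = Q_in − Q_out = 2.8500 L/min, so V(t) = 146 + 2.8500 t and V(48.0) = 282.80 L.
Solute balance: dm/dt = 0 − Q_out C = −Q_out m/V(t).
dm/m = −Q_out dt/(V₀ + 2.8500 t); integrating gives ln(m/m₀) = −(Q_out/(Q_in−Q_out)) ln(V/V₀).
m = m₀ (V₀/V)^(Q_out/(Q_in−Q_out)) = 22.0 × (146/282.80)^(1.8070) = 6.6616 mol.
C = m/V = 6.6616/282.80 = 0.023556 mol/L.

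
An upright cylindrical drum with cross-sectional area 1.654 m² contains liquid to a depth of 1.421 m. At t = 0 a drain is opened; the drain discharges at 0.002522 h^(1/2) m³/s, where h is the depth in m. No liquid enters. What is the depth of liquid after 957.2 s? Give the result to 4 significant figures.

0.2137 m

A dh/dt = −Q_out = −0.002522 √h.
∫ h^(−1/2) dh = −(0.002522/A) ∫ dt, giving 2√h = 2√h₀ − (0.002522/A) t.
√h = √1.421 − 0.002522·957.2/(2·1.654) = 1.19206 − 0.729764 = 0.462293.
h = 0.462293² = 0.213715 m.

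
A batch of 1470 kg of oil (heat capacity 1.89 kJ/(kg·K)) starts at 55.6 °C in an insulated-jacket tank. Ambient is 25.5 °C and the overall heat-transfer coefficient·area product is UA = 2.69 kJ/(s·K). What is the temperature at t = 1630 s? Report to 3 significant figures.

Lumped-capacitance energy balance: M c_p dT/dt = UA(T_amb − T).
dT/dt = (T_ss − T)/τ with T_ss = T_amb = 25.500 °C, τ = M c_p/UA = 1470·1.89/2.69 = 1032.8 s.
T approaches T_ss exponentially: T(t) = T_ss + (T₀ − T_ss) e^(−t/τ).
T(1630) = 25.500 + (30.100)·0.20635 = 31.711 °C.

31.7 °C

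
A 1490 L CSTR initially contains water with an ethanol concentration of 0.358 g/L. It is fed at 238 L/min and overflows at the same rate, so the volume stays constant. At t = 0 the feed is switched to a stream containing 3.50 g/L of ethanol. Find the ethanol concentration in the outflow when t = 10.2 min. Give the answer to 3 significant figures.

Transient balance on the dissolved component: V dC/dt = Q(C_in − C).
So dC/dt = (C_in − C)/τ with τ = V/Q = 1490/238 = 6.2605 min.
Solution: C(t) = C_in + (C₀ − C_in) e^(−t/τ).
C(10.2) = 3.50 + (0.358 − 3.50)·e^(−10.2/6.2605) = 3.50 + (-3.1420)·0.19607 = 2.8839 g/L.

2.88 g/L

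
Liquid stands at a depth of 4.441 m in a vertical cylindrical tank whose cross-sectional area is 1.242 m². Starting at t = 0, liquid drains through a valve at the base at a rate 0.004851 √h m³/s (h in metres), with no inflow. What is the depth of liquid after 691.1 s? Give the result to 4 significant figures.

With no inflow, A dh/dt = −0.004851 √h.
This is separable: 2 d(√h)/dt = −0.004851/A, so √h = √h₀ − (0.004851/(2A)) t.
√h = √4.441 − 0.004851·691.1/(2·1.242) = 2.10737 − 1.34965 = 0.757720.
h = 0.757720² = 0.574139 m.

0.5741 m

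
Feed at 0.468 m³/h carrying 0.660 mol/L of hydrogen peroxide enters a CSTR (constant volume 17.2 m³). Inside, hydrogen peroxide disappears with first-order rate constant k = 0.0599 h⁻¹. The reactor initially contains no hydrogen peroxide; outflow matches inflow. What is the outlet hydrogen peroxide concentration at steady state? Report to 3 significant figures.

V dC/dt = Q(C_in − C) − k V C.
At steady state: 0 = Q C_in − (Q + kV) C_ss, so C_ss = Q C_in/(Q + kV).
C_ss = 0.468·0.660/(0.468 + 0.0599·17.2) = 0.30888/1.4983 = 0.20616 mol/L.

0.206 mol/L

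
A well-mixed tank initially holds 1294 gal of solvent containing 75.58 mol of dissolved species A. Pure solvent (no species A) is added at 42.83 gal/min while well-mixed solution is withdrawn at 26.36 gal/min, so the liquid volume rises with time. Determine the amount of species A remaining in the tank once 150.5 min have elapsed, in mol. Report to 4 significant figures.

Total volume: dV/dt = Q_in − Q_out = 16.4700 gal/min, so V(t) = 1294 + 16.4700 t and V(150.5) = 3772.73 gal.
No species A enters, so dm/dt = −Q_out · (m/V).
dm/m = −Q_out dt/(V₀ + 16.4700 t); integrating gives ln(m/m₀) = −(Q_out/(Q_in−Q_out)) ln(V/V₀).
m = m₀ (V₀/V)^(Q_out/(Q_in−Q_out)) = 75.58 × (1294/3772.73)^(1.60049) = 13.6341 mol.

13.63 mol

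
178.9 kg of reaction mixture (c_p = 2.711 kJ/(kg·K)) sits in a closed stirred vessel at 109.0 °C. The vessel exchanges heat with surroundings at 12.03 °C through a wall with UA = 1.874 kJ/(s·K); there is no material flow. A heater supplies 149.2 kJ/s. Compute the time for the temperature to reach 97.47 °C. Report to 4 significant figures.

282.6 s

Lumped-capacitance energy balance: M c_p dT/dt = UA(T_amb − T) + Q̇.
τ = M c_p/UA = 258.804 s; T_ss = T_amb + Q̇/UA = 12.03 + 149.2/1.874 = 91.6458 °C.
T(t) = T_ss + (T₀ − T_ss)e^(−t/τ); set T = 97.47:
t = −τ ln[(T − T_ss)/(T₀ − T_ss)] = −258.804 · ln(0.335608) = 282.565 s.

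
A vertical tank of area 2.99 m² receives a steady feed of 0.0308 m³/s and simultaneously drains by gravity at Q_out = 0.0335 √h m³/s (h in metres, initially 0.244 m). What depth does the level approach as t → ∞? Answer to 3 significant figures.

Level balance: A dh/dt = 0.0308 − 0.0335 √h. Setting dh/dt = 0:
Q_in = 0.0335 √h_ss ⇒ √h_ss = 0.0308/0.0335 = 0.91940.
h_ss = 0.91940² = 0.84530 m. (Since h₀ = 0.244 m < h_ss, the level will rise toward this value.)

0.845 m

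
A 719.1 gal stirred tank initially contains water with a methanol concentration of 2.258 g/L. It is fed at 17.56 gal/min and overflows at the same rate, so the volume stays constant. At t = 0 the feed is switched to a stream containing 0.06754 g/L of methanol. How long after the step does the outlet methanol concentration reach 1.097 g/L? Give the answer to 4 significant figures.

Species balance: V dC/dt = Q(C_in − C) ⇒ τ = V/Q = 40.9510 min.
C(t) = C_in + (C₀ − C_in) e^(−t/τ). Set C = 1.097 and solve for t:
e^(−t/τ) = (C − C_in)/(C₀ − C_in) = (1.097 − 0.06754)/(2.258 − 0.06754) = 0.469974
t = −τ ln(…) = 40.9510 × 0.755077 = 30.9212 min.

30.92 min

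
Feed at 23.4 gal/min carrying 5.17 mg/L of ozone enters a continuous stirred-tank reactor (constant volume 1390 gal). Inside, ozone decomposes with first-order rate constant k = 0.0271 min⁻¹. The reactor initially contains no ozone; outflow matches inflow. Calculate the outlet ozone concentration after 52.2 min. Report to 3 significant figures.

1.78 mg/L

Accumulation = in − out − consumed: V dC/dt = Q C_in − Q C − k V C.
This is linear with rate a = Q/V + k = 0.043935 min⁻¹.
C_ss = Q C_in/(Q + kV) = 1.9810 mg/L; C(t) = C_ss + (C₀ − C_ss) e^(−a t).
C(52.2) = 1.9810 + (-1.9810)·e^(−0.043935·52.2) = 1.9810 + (-1.9810)·0.10092 = 1.7811 mg/L.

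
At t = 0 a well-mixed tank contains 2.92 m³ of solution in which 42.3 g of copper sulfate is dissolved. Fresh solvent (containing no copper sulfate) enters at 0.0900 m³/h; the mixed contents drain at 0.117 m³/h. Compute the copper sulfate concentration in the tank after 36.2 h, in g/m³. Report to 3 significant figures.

Total volume: dV/dt = Q_in − Q_out = -0.027000 m³/h, so V(t) = 2.92 − 0.027000 t and V(36.2) = 1.9426 m³.
No copper sulfate enters, so dm/dt = −Q_out · (m/V).
dm/m = −Q_out dt/(V₀ − 0.027000 t); integrating gives ln(m/m₀) = −(Q_out/(Q_in−Q_out)) ln(V/V₀).
m = m₀ (V₀/V)^(Q_out/(Q_in−Q_out)) = 42.3 × (2.92/1.9426)^(-4.3333) = 7.2334 g.
C = m/V = 7.2334/1.9426 = 3.7236 g/m³.

3.72 g/m³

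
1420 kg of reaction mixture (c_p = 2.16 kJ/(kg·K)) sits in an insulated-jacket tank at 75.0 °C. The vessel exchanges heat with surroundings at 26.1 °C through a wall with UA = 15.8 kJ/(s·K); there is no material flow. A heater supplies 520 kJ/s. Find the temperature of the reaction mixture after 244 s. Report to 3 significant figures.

63.6 °C

Lumped-capacitance energy balance: M c_p dT/dt = UA(T_amb − T) + Q̇.
dT/dt = (T_ss − T)/τ with T_ss = T_amb + Q̇/UA = 26.1 + 520/15.8 = 59.011 °C, τ = M c_p/UA = 1420·2.16/15.8 = 194.13 s.
T approaches T_ss exponentially: T(t) = T_ss + (T₀ − T_ss) e^(−t/τ).
T(244) = 59.011 + (15.989)·0.28453 = 63.561 °C.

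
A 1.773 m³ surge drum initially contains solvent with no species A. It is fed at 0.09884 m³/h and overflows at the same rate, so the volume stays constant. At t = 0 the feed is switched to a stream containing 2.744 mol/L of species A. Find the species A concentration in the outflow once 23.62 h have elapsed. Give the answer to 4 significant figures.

2.009 mol/L

Species balance on the tank: V dC/dt = Q(C_in − C).
So dC/dt = (C_in − C)/τ with τ = V/Q = 1.773/0.09884 = 17.9381 h.
Solution: C(t) = C_in + (C₀ − C_in) e^(−t/τ).
C(23.62) = 2.744 + (0 − 2.744)·e^(−23.62/17.9381) = 2.744 + (-2.74400)·0.268004 = 2.00860 mol/L.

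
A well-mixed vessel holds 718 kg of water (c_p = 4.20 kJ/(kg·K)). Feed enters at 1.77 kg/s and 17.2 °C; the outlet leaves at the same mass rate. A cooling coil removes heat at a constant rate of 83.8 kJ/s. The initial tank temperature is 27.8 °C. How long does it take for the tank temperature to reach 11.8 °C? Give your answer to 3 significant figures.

M c_p dT/dt = ṁ c_p (T_in − T) − Q̇.
τ = M/ṁ = 405.65 s; T_ss = T_in − Q̇/(ṁ c_p) = 5.9275 °C.
T(t) = T_ss + (T₀ − T_ss) e^(−t/τ). Set T = 11.8:
e^(−t/τ) = (11.8 − 5.9275)/(27.8 − 5.9275) = 0.26849
t = −405.65 · ln(0.26849) = 533.41 s.

533 s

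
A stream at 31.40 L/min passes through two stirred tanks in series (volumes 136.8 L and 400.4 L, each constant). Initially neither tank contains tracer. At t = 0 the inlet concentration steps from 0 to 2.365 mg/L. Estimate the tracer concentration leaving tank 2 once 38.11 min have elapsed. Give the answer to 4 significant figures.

Each tank obeys Vᵢ dCᵢ/dt = Q(Cᵢ₋₁ − Cᵢ), so τᵢ = Vᵢ/Q.
τ₁ = 136.8/31.40 = 4.35669 min; τ₂ = 400.4/31.40 = 12.7516 min.
Solving the cascade with C₁(0)=C₂(0)=0 gives C₂(t) = C_in[1 − (τ₁ e^(−t/τ₁) − τ₂ e^(−t/τ₂))/(τ₁ − τ₂)].
At t = 38.11: e^(−t/τ₁) = 0.000158863, e^(−t/τ₂) = 0.0503556.
C₂ = 2.365·[1 − (4.35669·0.000158863 − 12.7516·0.0503556)/(-8.39490)] = 2.365·0.923594 = 2.18430 mg/L.

2.184 mg/L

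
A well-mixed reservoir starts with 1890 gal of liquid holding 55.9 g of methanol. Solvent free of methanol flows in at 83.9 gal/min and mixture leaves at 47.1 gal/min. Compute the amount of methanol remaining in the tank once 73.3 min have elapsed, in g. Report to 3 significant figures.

Let m(t) be the amount of methanol. Volume: V(t) = V₀ + (Q_in − Q_out) t = 1890 + 36.800 t; V(73.3) = 4587.4 gal.
Species balance (pure solvent in): dm/dt = −Q_out · m/V(t).
dm/m = −Q_out dt/(V₀ + 36.800 t); integrating gives ln(m/m₀) = −(Q_out/(Q_in−Q_out)) ln(V/V₀).
m = m₀ (V₀/V)^(Q_out/(Q_in−Q_out)) = 55.9 × (1890/4587.4)^(1.2799) = 17.969 g.

18.0 g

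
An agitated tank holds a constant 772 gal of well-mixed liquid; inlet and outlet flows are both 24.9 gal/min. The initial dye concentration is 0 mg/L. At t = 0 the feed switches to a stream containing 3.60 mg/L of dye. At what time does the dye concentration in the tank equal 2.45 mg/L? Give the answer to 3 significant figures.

35.4 min

Unsteady species balance (constant V, well mixed): V dC/dt = Q(C_in − C), so τ = V/Q = 31.004 min.
C(t) = C_in + (C₀ − C_in) e^(−t/τ). Set C = 2.45 and solve for t:
e^(−t/τ) = (C − C_in)/(C₀ − C_in) = (2.45 − 3.60)/(0 − 3.60) = 0.31944
t = −τ ln(…) = 31.004 × 1.1412 = 35.381 min.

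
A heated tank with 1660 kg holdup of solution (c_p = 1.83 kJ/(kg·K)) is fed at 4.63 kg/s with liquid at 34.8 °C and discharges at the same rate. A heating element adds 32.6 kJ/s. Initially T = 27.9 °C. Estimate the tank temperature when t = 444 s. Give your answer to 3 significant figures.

Unsteady energy balance on the tank contents: M c_p dT/dt = ṁ c_p (T_in − T) + 32.6.
Rearrange: dT/dt = (T_ss − T)/τ with τ = M/ṁ = 358.53 s and T_ss = T_in + Q̇/(ṁ c_p) = 38.648 °C.
T approaches T_ss exponentially: T(t) = T_ss + (T₀ − T_ss) e^(−t/τ).
T(444) = 38.648 + (-10.748)·e^(−444/358.53) = 38.648 + (-10.748)·0.28985 = 35.532 °C.

35.5 °C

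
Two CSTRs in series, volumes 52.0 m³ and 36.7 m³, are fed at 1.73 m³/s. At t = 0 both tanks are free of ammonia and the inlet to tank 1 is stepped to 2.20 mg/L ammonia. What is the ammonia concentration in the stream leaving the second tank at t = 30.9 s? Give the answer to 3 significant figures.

0.755 mg/L

Each tank obeys Vᵢ dCᵢ/dt = Q(Cᵢ₋₁ − Cᵢ), so τᵢ = Vᵢ/Q.
τ₁ = 52.0/1.73 = 30.058 s; τ₂ = 36.7/1.73 = 21.214 s.
Solving the cascade with C₁(0)=C₂(0)=0 gives C₂(t) = C_in[1 − (τ₁ e^(−t/τ₁) − τ₂ e^(−t/τ₂))/(τ₁ − τ₂)].
At t = 30.9: e^(−t/τ₁) = 0.35771, e^(−t/τ₂) = 0.23303.
C₂ = 2.20·[1 − (30.058·0.35771 − 21.214·0.23303)/(8.8439)] = 2.20·0.34320 = 0.75504 mg/L.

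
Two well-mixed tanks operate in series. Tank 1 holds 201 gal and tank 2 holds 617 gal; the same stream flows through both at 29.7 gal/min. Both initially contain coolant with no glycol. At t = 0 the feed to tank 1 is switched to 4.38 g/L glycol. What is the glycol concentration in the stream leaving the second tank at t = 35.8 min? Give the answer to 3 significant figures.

3.23 g/L

Species balance on tank i: dCᵢ/dt = (Cᵢ₋₁ − Cᵢ)/τᵢ with τᵢ = Vᵢ/Q.
τ₁ = 201/29.7 = 6.7677 min; τ₂ = 617/29.7 = 20.774 min.
Tank 1: C₁ = C_in(1 − e^(−t/τ₁)). Tank 2 (τ₁ ≠ τ₂): C₂ = C_in[1 − (τ₁ e^(−t/τ₁) − τ₂ e^(−t/τ₂))/(τ₁ − τ₂)].
At t = 35.8: e^(−t/τ₁) = 0.0050425, e^(−t/τ₂) = 0.17848.
C₂ = 4.38·[1 − (6.7677·0.0050425 − 20.774·0.17848)/(-14.007)] = 4.38·0.73772 = 3.2312 g/L.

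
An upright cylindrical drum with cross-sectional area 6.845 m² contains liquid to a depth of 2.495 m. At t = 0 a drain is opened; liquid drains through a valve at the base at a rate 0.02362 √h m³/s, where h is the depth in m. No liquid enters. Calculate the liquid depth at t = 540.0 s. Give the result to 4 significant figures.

Accumulation of liquid (constant cross-section A): A dh/dt = −0.02362 √h.
∫ h^(−1/2) dh = −(0.02362/A) ∫ dt, giving 2√h = 2√h₀ − (0.02362/A) t.
√h = √2.495 − 0.02362·540.0/(2·6.845) = 1.57956 − 0.931687 = 0.647870.
h = 0.647870² = 0.419735 m.

0.4197 m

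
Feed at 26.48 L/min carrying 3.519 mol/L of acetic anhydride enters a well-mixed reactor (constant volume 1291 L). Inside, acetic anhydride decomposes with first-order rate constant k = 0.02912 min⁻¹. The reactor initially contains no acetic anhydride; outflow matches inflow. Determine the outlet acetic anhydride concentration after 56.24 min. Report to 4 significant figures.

V dC/dt = Q(C_in − C) − k V C.
dC/dt = (Q/V) C_in − (Q/V + k) C; effective rate a = Q/V + k = 0.0205112 + 0.02912 = 0.0496312 min⁻¹.
C_ss = Q C_in/(Q + kV) = 1.45431 mol/L; C(t) = C_ss + (C₀ − C_ss) e^(−a t).
C(56.24) = 1.45431 + (-1.45431)·e^(−0.0496312·56.24) = 1.45431 + (-1.45431)·0.0613438 = 1.36509 mol/L.

1.365 mol/L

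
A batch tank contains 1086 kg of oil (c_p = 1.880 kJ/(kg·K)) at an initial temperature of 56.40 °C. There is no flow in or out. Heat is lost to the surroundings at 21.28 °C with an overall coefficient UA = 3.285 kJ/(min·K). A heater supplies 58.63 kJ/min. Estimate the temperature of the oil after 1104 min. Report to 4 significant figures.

Heat balance on the well-mixed liquid: M c_p dT/dt = −UA(T − T_amb) + Q̇.
dT/dt = (T_ss − T)/τ with T_ss = T_amb + Q̇/UA = 21.28 + 58.63/3.285 = 39.1278 °C, τ = M c_p/UA = 1086·1.880/3.285 = 621.516 min.
Solution: T(t) = T_ss + (T₀ − T_ss) e^(−t/τ).
T(1104) = 39.1278 + (17.2722)·0.169263 = 42.0513 °C.

42.05 °C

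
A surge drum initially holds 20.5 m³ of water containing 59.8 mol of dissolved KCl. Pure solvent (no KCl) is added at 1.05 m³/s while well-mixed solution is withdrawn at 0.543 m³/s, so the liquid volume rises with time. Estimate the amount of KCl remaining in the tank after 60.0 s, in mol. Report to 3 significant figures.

Total volume: dV/dt = Q_in − Q_out = 0.50700 m³/s, so V(t) = 20.5 + 0.50700 t and V(60.0) = 50.920 m³.
Species balance (pure solvent in): dm/dt = −Q_out · m/V(t).
dm/m = −Q_out dt/(V₀ + 0.50700 t); integrating gives ln(m/m₀) = −(Q_out/(Q_in−Q_out)) ln(V/V₀).
m = m₀ (V₀/V)^(Q_out/(Q_in−Q_out)) = 59.8 × (20.5/50.920)^(1.0710) = 22.569 mol.

22.6 mol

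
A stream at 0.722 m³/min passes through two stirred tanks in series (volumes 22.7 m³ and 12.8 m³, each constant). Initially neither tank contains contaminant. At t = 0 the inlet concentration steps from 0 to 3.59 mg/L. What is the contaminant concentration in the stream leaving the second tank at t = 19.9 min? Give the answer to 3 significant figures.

0.729 mg/L

Time constants: τᵢ = Vᵢ/Q for each well-mixed tank.
τ₁ = 22.7/0.722 = 31.440 min; τ₂ = 12.8/0.722 = 17.729 min.
Tank 1: C₁ = C_in(1 − e^(−t/τ₁)). Tank 2 (τ₁ ≠ τ₂): C₂ = C_in[1 − (τ₁ e^(−t/τ₁) − τ₂ e^(−t/τ₂))/(τ₁ − τ₂)].
At t = 19.9: e^(−t/τ₁) = 0.53103, e^(−t/τ₂) = 0.32547.
C₂ = 3.59·[1 − (31.440·0.53103 − 17.729·0.32547)/(13.712)] = 3.59·0.20320 = 0.72950 mg/L.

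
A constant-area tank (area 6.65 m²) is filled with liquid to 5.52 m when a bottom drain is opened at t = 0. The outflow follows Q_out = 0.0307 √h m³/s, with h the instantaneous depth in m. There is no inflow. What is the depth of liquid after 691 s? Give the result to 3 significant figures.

0.569 m

Accumulation of liquid (constant cross-section A): A dh/dt = −0.0307 √h.
∫ h^(−1/2) dh = −(0.0307/A) ∫ dt, giving 2√h = 2√h₀ − (0.0307/A) t.
√h = √5.52 − 0.0307·691/(2·6.65) = 2.3495 − 1.5950 = 0.75445.
h = 0.75445² = 0.56920 m.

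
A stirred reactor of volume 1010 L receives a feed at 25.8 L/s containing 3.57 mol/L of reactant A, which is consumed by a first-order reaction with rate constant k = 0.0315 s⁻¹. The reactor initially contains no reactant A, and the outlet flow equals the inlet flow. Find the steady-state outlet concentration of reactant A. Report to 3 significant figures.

1.60 mol/L

Accumulation = in − out − consumed: V dC/dt = Q C_in − Q C − k V C.
Steady state (dC/dt = 0): C_ss = Q C_in/(Q + kV) = C_in/(1 + kV/Q).
C_ss = 25.8·3.57/(25.8 + 0.0315·1010) = 92.106/57.615 = 1.5986 mol/L.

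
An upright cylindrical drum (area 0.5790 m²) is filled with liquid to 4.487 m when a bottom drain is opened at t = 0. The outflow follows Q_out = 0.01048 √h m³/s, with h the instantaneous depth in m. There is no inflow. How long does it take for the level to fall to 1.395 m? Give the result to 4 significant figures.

103.6 s

With no inflow, A dh/dt = −0.01048 √h.
Separate and integrate: 2(√h − √h₀) = −(0.01048/A) t.
t = 2A(√h₀ − √h)/0.01048 = 2·0.5790·(√4.487 − √1.395)/0.01048
  = 1.15800 × (2.11825 − 1.18110) / 0.01048 = 103.552 s.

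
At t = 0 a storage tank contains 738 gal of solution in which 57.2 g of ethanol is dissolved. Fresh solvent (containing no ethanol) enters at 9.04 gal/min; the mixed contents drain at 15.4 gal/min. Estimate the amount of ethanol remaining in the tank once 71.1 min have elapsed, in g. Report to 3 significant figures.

Let m(t) be the amount of ethanol. Volume: V(t) = V₀ + (Q_in − Q_out) t = 738 − 6.3600 t; V(71.1) = 285.80 gal.
No ethanol enters, so dm/dt = −Q_out · (m/V).
Separate: dm/m = −Q_out dt/V(t) ⇒ ln(m/m₀) = −(Q_out/(Q_in−Q_out)) ln(V/V₀).
m = m₀ (V₀/V)^(Q_out/(Q_in−Q_out)) = 57.2 × (738/285.80)^(-2.4214) = 5.7519 g.

5.75 g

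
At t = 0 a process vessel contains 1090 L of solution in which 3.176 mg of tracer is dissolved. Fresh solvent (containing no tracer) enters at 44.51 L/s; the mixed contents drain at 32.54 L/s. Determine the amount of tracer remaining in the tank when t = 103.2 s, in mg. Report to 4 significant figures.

Total volume: dV/dt = Q_in − Q_out = 11.9700 L/s, so V(t) = 1090 + 11.9700 t and V(103.2) = 2325.30 L.
Solute balance: dm/dt = 0 − Q_out C = −Q_out m/V(t).
dm/m = −Q_out dt/(V₀ + 11.9700 t); integrating gives ln(m/m₀) = −(Q_out/(Q_in−Q_out)) ln(V/V₀).
m = m₀ (V₀/V)^(Q_out/(Q_in−Q_out)) = 3.176 × (1090/2325.30)^(2.71846) = 0.404913 mg.

0.4049 mg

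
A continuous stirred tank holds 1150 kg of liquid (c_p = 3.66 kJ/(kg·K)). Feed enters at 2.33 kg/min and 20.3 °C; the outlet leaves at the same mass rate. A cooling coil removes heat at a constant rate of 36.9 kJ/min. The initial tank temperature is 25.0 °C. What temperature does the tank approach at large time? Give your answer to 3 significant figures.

16.0 °C

M c_p dT/dt = ṁ c_p (T_in − T) − Q̇.
At steady state dT/dt = 0 ⇒ T_ss = T_in − Q̇/(ṁ c_p) = 20.3 − 36.9/(2.33·3.66) = 15.973 °C.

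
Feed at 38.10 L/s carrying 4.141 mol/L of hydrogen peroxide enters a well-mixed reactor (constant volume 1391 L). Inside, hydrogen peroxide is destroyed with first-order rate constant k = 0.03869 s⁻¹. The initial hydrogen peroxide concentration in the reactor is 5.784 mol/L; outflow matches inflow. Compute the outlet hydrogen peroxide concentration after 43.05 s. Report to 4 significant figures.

Accumulation = in − out − consumed: V dC/dt = Q C_in − Q C − k V C.
This is linear with rate a = Q/V + k = 0.0660804 s⁻¹.
C_ss = Q C_in/(Q + kV) = 1.71645 mol/L; C(t) = C_ss + (C₀ − C_ss) e^(−a t).
C(43.05) = 1.71645 + (4.06755)·e^(−0.0660804·43.05) = 1.71645 + (4.06755)·0.0581482 = 1.95297 mol/L.

1.953 mol/L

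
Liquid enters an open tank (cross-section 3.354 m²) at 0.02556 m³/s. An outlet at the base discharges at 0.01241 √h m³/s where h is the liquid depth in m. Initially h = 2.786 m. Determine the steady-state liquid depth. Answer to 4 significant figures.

A dh/dt = Q_in − 0.01241 √h. Steady state requires inflow = outflow:
Q_in = 0.01241 √h_ss ⇒ √h_ss = 0.02556/0.01241 = 2.05963.
h_ss = 2.05963² = 4.24207 m. (Since h₀ = 2.786 m < h_ss, the level will rise toward this value.)

4.242 m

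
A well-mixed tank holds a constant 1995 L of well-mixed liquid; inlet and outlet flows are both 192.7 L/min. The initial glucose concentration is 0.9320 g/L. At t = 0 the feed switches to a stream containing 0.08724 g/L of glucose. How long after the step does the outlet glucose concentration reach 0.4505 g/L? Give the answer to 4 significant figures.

Species balance: V dC/dt = Q(C_in − C) ⇒ τ = V/Q = 10.3529 min.
C(t) = C_in + (C₀ − C_in) e^(−t/τ). Set C = 0.4505 and solve for t:
e^(−t/τ) = (C − C_in)/(C₀ − C_in) = (0.4505 − 0.08724)/(0.9320 − 0.08724) = 0.430016
t = −τ ln(…) = 10.3529 × 0.843934 = 8.73714 min.

8.737 min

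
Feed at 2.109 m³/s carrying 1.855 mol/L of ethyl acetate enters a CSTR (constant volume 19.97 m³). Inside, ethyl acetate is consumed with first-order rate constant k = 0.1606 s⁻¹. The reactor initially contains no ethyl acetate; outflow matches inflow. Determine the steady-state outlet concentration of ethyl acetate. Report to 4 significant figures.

0.7359 mol/L

V dC/dt = Q(C_in − C) − k V C.
At steady state: 0 = Q C_in − (Q + kV) C_ss, so C_ss = Q C_in/(Q + kV).
C_ss = 2.109·1.855/(2.109 + 0.1606·19.97) = 3.91220/5.31618 = 0.735903 mol/L.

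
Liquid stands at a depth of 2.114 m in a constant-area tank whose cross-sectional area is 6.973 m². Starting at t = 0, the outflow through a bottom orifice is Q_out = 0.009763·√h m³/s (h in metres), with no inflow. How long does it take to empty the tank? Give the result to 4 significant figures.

With no inflow, A dh/dt = −0.009763 √h.
This is separable: 2 d(√h)/dt = −0.009763/A, so √h = √h₀ − (0.009763/(2A)) t.
Set h = 0: 2√h₀ = (0.009763/A) t_empty ⇒ t_empty = 2A√h₀/0.009763.
t_empty = 2·6.973·√2.114/0.009763 = 13.9460·1.45396/0.009763 = 2076.92 s.

2077 s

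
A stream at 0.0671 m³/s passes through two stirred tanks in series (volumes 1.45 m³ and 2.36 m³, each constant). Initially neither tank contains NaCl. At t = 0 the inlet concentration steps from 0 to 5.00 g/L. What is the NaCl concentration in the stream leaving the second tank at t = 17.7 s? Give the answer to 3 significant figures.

Time constants: τᵢ = Vᵢ/Q for each well-mixed tank.
τ₁ = 1.45/0.0671 = 21.610 s; τ₂ = 2.36/0.0671 = 35.171 s.
Tank 1: C₁ = C_in(1 − e^(−t/τ₁)). Tank 2 (τ₁ ≠ τ₂): C₂ = C_in[1 − (τ₁ e^(−t/τ₁) − τ₂ e^(−t/τ₂))/(τ₁ − τ₂)].
At t = 17.7: e^(−t/τ₁) = 0.44084, e^(−t/τ₂) = 0.60456.
C₂ = 5.00·[1 − (21.610·0.44084 − 35.171·0.60456)/(-13.562)] = 5.00·0.13455 = 0.67277 g/L.

0.673 g/L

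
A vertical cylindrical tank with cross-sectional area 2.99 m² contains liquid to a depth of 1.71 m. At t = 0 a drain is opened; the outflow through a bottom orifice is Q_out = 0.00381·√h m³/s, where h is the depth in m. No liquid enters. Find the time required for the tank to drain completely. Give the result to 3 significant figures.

2050 s

With no inflow, A dh/dt = −0.00381 √h.
This is separable: 2 d(√h)/dt = −0.00381/A, so √h = √h₀ − (0.00381/(2A)) t.
Set h = 0: 2√h₀ = (0.00381/A) t_empty ⇒ t_empty = 2A√h₀/0.00381.
t_empty = 2·2.99·√1.71/0.00381 = 5.9800·1.3077/0.00381 = 2052.5 s.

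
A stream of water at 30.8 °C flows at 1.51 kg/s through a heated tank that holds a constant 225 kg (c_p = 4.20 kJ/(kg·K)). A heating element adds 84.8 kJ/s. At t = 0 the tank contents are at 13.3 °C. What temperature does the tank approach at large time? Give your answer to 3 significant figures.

M c_p dT/dt = ṁ c_p (T_in − T) + Q̇.
At steady state dT/dt = 0 ⇒ T_ss = T_in + Q̇/(ṁ c_p) = 30.8 + 84.8/(1.51·4.20) = 44.171 °C.

44.2 °C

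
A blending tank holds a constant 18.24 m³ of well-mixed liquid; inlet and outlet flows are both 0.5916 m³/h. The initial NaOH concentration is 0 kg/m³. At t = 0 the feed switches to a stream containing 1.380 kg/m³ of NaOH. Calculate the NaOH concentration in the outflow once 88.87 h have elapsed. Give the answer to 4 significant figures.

1.303 kg/m³

Mass balance on the solute (V constant): V dC/dt = Q(C_in − C).
Rewrite as dC/dt + C/τ = C_in/τ, τ = V/Q = 30.8316 h.
This is linear first-order; C(t) = C_in + (C₀ − C_in) e^(−t/τ).
C(88.87) = 1.380 + (0 − 1.380)·e^(−88.87/30.8316) = 1.380 + (-1.38000)·0.0559986 = 1.30272 kg/m³.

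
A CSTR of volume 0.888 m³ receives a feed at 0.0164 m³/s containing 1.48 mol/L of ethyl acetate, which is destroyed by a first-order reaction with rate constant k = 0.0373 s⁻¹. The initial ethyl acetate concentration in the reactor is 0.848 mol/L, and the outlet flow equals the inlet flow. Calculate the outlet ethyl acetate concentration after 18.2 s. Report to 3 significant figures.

0.620 mol/L

Species balance: V dC/dt = Q C_in − Q C − k V C.
This is linear with rate a = Q/V + k = 0.055768 s⁻¹.
C_ss = Q C_in/(Q + kV) = 0.49012 mol/L; C(t) = C_ss + (C₀ − C_ss) e^(−a t).
C(18.2) = 0.49012 + (0.35788)·e^(−0.055768·18.2) = 0.49012 + (0.35788)·0.36241 = 0.61982 mol/L.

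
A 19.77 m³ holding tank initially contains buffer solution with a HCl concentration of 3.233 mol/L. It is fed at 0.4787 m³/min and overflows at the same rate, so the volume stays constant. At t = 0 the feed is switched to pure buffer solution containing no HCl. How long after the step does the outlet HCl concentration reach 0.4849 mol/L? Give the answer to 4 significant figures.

78.35 min

Species balance on the tank: V dC/dt = Q(C_in − C), so τ = V/Q = 41.2994 min.
C(t) = C_in + (C₀ − C_in) e^(−t/τ). Set C = 0.4849 and solve for t:
e^(−t/τ) = (C − C_in)/(C₀ − C_in) = (0.4849 − 0)/(3.233 − 0) = 0.149985
t = −τ ln(…) = 41.2994 × 1.89722 = 78.3541 min.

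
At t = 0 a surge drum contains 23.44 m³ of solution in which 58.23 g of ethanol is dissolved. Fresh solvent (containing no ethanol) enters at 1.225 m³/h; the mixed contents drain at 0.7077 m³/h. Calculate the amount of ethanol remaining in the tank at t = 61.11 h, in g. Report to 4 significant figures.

18.11 g

Let m(t) be the amount of ethanol. Volume: V(t) = V₀ + (Q_in − Q_out) t = 23.44 + 0.517300 t; V(61.11) = 55.0522 m³.
Solute balance: dm/dt = 0 − Q_out C = −Q_out m/V(t).
dm/m = −Q_out dt/(V₀ + 0.517300 t); integrating gives ln(m/m₀) = −(Q_out/(Q_in−Q_out)) ln(V/V₀).
m = m₀ (V₀/V)^(Q_out/(Q_in−Q_out)) = 58.23 × (23.44/55.0522)^(1.36806) = 18.1069 g.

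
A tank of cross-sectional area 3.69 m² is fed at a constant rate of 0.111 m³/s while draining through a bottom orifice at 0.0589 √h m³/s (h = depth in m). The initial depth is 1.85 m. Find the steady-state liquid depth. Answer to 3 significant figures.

Unsteady balance on liquid volume: A dh/dt = Q_in − 0.0589 √h. At steady state dh/dt = 0:
Q_in = 0.0589 √h_ss ⇒ √h_ss = 0.111/0.0589 = 1.8846.
h_ss = 1.8846² = 3.5515 m. (Since h₀ = 1.85 m < h_ss, the level will rise toward this value.)

3.55 m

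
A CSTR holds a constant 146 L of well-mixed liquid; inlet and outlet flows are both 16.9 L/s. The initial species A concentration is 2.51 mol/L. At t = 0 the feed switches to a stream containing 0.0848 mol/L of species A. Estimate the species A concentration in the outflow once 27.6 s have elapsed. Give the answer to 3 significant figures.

0.184 mol/L

Mass balance on the solute (V constant): V dC/dt = Q(C_in − C).
Rewrite as dC/dt + C/τ = C_in/τ, τ = V/Q = 8.6391 s.
C approaches C_in exponentially: C(t) = C_in + (C₀ − C_in) e^(−t/τ).
C(27.6) = 0.0848 + (2.51 − 0.0848)·e^(−27.6/8.6391) = 0.0848 + (2.4252)·0.040975 = 0.18417 mol/L.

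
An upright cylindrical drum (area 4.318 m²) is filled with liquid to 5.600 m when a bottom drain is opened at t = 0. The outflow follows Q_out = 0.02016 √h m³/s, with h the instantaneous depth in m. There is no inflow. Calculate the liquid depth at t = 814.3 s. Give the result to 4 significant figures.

0.2167 m

With no inflow, A dh/dt = −0.02016 √h.
∫ h^(−1/2) dh = −(0.02016/A) ∫ dt, giving 2√h = 2√h₀ − (0.02016/A) t.
√h = √5.600 − 0.02016·814.3/(2·4.318) = 2.36643 − 1.90091 = 0.465519.
h = 0.465519² = 0.216707 m.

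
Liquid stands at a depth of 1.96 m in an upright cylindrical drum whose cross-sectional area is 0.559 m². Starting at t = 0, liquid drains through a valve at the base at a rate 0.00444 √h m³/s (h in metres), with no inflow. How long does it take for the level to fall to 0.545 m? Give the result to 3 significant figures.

A dh/dt = −Q_out = −0.00444 √h.
Separate and integrate: 2(√h − √h₀) = −(0.00444/A) t.
t = 2A(√h₀ − √h)/0.00444 = 2·0.559·(√1.96 − √0.545)/0.00444
  = 1.1180 × (1.4000 − 0.73824) / 0.00444 = 166.63 s.

167 s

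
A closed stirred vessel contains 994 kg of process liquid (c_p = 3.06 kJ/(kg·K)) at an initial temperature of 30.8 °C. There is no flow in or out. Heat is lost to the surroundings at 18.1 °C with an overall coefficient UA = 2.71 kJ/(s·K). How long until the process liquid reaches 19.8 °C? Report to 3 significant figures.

Lumped-capacitance energy balance: M c_p dT/dt = UA(T_amb − T).
τ = M c_p/UA = 1122.4 s; T_ss = T_amb = 18.100 °C.
T(t) = T_ss + (T₀ − T_ss)e^(−t/τ); set T = 19.8:
t = −τ ln[(T − T_ss)/(T₀ − T_ss)] = −1122.4 · ln(0.13386) = 2257.1 s.

2260 s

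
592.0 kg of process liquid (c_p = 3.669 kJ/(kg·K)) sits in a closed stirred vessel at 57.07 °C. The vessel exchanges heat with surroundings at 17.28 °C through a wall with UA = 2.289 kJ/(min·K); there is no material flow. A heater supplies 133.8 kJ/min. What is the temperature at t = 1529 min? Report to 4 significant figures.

Lumped-capacitance energy balance: M c_p dT/dt = UA(T_amb − T) + Q̇.
dT/dt = (T_ss − T)/τ with T_ss = T_amb + Q̇/UA = 17.28 + 133.8/2.289 = 75.7335 °C, τ = M c_p/UA = 592.0·3.669/2.289 = 948.907 min.
T approaches T_ss exponentially: T(t) = T_ss + (T₀ − T_ss) e^(−t/τ).
T(1529) = 75.7335 + (-18.6635)·0.199622 = 72.0078 °C.

72.01 °C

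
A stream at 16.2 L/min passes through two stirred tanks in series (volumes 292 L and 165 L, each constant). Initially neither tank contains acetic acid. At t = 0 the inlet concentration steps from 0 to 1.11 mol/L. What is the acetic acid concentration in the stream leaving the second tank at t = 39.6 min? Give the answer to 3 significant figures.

0.856 mol/L

Species balance on tank i: dCᵢ/dt = (Cᵢ₋₁ − Cᵢ)/τᵢ with τᵢ = Vᵢ/Q.
τ₁ = 292/16.2 = 18.025 min; τ₂ = 165/16.2 = 10.185 min.
Solving the cascade with C₁(0)=C₂(0)=0 gives C₂(t) = C_in[1 − (τ₁ e^(−t/τ₁) − τ₂ e^(−t/τ₂))/(τ₁ − τ₂)].
At t = 39.6: e^(−t/τ₁) = 0.11114, e^(−t/τ₂) = 0.020486.
C₂ = 1.11·[1 − (18.025·0.11114 − 10.185·0.020486)/(7.8395)] = 1.11·0.77109 = 0.85591 mol/L.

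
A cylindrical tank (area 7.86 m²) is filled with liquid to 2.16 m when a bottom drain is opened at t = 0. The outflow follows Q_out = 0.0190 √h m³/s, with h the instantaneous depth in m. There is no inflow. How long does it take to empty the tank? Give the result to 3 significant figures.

Mass balance (ρ constant): A dh/dt = −0.0190 √h.
This is separable: 2 d(√h)/dt = −0.0190/A, so √h = √h₀ − (0.0190/(2A)) t.
Set h = 0: 2√h₀ = (0.0190/A) t_empty ⇒ t_empty = 2A√h₀/0.0190.
t_empty = 2·7.86·√2.16/0.0190 = 15.720·1.4697/0.0190 = 1216.0 s.

1220 s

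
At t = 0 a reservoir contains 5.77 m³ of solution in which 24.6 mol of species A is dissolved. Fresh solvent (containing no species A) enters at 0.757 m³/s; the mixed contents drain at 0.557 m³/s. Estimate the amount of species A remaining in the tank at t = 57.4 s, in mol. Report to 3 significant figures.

1.17 mol

Let m(t) be the amount of species A. Volume: V(t) = V₀ + (Q_in − Q_out) t = 5.77 + 0.20000 t; V(57.4) = 17.250 m³.
Species balance (pure solvent in): dm/dt = −Q_out · m/V(t).
dm/m = −Q_out dt/(V₀ + 0.20000 t); integrating gives ln(m/m₀) = −(Q_out/(Q_in−Q_out)) ln(V/V₀).
m = m₀ (V₀/V)^(Q_out/(Q_in−Q_out)) = 24.6 × (5.77/17.250)^(2.7850) = 1.1651 mol.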